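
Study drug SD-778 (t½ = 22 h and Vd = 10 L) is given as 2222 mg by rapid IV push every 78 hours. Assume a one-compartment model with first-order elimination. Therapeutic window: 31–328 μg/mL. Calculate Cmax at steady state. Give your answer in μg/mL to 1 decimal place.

τ/t½ = 78/22 ≈ 3.5455, so fraction remaining f = (1/2)^(78/22) ≈ 0.0856.
At steady state, accumulation factor R = 1/(1 − e^(−kτ)) ≈ 1.0936.
Each bolus raises the concentration by D/Vd = 2222/10 ≈ 222.200 μg/mL.
Steady-state peak Cmax,ss = C₀·R ≈ 222.200 × 1.0936 ≈ 242.998 μg/mL.
Peak 243.0 μg/mL vs MTC 328 μg/mL: below toxic threshold.

243.0 μg/mL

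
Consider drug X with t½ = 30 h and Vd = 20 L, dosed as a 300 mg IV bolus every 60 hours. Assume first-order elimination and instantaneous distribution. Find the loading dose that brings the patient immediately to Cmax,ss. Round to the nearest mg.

400 mg

f = (1/2)^(60/30) ≈ 0.250000; accumulation ratio R = 1/(1−f) ≈ 1.33333.
Loading dose to hit Cmax,ss on first dose: D_load = D_maint·R ≈ 300 × 1.33333 ≈ 400.00 mg.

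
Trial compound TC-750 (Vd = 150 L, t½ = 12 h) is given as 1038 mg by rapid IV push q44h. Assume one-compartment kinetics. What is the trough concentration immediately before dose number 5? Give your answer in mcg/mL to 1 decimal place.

0.6 mcg/mL

f = (1/2)^(τ/t½) = (1/2)^(44/12) ≈ 0.0787.
C₀ = D/Vd = 1038/150 ≈ 6.920 mcg/mL.
Before the 5th dose, 4 doses have been given. Superposition: Cmin = C₀·(f + f² + … + f^4).
≈ 6.920 × (0.0787 + 0.0062 + 0.0005 + 0.0000) ≈ 6.920 × 0.0854 ≈ 0.591 mcg/mL.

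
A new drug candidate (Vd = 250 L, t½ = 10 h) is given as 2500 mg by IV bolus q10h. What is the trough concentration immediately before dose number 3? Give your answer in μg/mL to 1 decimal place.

f = (1/2)^(τ/t½) = (1/2)^(10/10) ≈ 0.5000.
C₀ = D/Vd = 2500/250 ≈ 10.000 μg/mL.
Before the 3rd dose, 2 doses have been given. Superposition: Cmin = C₀·(f + f²).
≈ 10.000 × (0.5000 + 0.2500) ≈ 10.000 × 0.7500 ≈ 7.500 μg/mL.

7.5 μg/mL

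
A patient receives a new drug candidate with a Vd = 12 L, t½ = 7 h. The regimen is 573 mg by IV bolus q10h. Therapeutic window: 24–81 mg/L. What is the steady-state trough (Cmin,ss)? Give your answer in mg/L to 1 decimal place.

28.2 mg/L

Over one 10-h interval, 10/7 ≈ 1.4286 half-lives elapse, leaving f ≈ 0.3715 of each dose.
Single-dose peak C₀ = D/Vd = 573/12 ≈ 47.750 mg/L.
Steady-state trough Cmin,ss = C₀·f/(1−f) ≈ 47.750 × 0.3715/0.6285 ≈ 28.225 mg/L.
Trough 28.2 mg/L vs MEC 24 mg/L: adequate.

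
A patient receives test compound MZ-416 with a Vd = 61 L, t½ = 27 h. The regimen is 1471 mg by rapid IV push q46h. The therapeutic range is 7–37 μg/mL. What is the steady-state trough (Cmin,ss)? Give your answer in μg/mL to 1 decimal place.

10.7 μg/mL

τ/t½ = 46/27 ≈ 1.7037, so fraction remaining f = (1/2)^(46/27) ≈ 0.3070.
At steady state, accumulation factor R = 1/(1 − e^(−kτ)) ≈ 1.4430.
Each bolus raises the concentration by D/Vd = 1471/61 ≈ 24.115 μg/mL.
Steady-state peak Cmax,ss = C₀·R ≈ 24.115 × 1.4430 ≈ 34.798 μg/mL.
Steady-state trough Cmin,ss = Cmax,ss·f ≈ 34.798 × 0.3070 ≈ 10.683 μg/mL.
Trough 10.7 μg/mL vs MEC 7 μg/mL: adequate.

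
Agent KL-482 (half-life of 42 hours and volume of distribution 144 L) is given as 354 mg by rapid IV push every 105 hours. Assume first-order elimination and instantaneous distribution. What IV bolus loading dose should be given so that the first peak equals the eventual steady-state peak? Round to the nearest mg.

430 mg

f = (1/2)^(105/42) ≈ 0.176777; accumulation ratio R = 1/(1−f) ≈ 1.21474.
Loading dose to hit Cmax,ss on first dose: D_load = D_maint·R ≈ 354 × 1.21474 ≈ 430.02 mg.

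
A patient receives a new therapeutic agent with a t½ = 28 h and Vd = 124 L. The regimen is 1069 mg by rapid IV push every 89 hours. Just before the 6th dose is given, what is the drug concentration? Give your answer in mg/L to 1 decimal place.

f = (1/2)^(τ/t½) = (1/2)^(89/28) ≈ 0.1104.
C₀ = D/Vd = 1069/124 ≈ 8.621 mg/L.
Before the 6th dose, 5 doses have been given. Superposition: Cmin = C₀·(f + f² + … + f^5).
≈ 8.621 × (0.1104 + 0.0122 + 0.0013 + 0.0001 + 0.0000) ≈ 8.621 × 0.1240 ≈ 1.069 mg/L.

1.1 mg/L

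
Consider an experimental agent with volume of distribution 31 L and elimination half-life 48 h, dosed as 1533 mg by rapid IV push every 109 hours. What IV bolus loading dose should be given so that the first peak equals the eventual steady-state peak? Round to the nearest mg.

1934 mg

f = (1/2)^(109/48) ≈ 0.207210; accumulation ratio R = 1/(1−f) ≈ 1.26137.
Loading dose to hit Cmax,ss on first dose: D_load = D_maint·R ≈ 1533 × 1.26137 ≈ 1933.68 mg.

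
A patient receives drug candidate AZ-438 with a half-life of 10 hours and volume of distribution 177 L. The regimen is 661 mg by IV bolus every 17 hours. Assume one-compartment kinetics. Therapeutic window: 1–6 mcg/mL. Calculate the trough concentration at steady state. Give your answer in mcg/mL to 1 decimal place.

Over one 17-h interval, 17/10 ≈ 1.7 half-lives elapse, leaving f ≈ 0.3078 of each dose.
Accumulation ratio R = 1/(1 − f) ≈ 1/0.6922 ≈ 1.4447.
Each bolus raises the concentration by D/Vd = 661/177 ≈ 3.734 mcg/mL.
Cmax,ss = C₀/(1 − f) ≈ 3.734/0.6922 ≈ 5.394 mcg/mL.
One interval later, Cmin,ss = Cmax,ss·e^(−kτ) ≈ 5.394 × 0.3078 ≈ 1.660 mcg/mL.
Trough 1.7 mcg/mL vs MEC 1 mcg/mL: adequate.

1.7 mcg/mL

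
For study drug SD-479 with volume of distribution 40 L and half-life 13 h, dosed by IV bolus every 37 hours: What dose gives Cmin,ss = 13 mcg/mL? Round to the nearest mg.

3219 mg

τ/t½ = 37/13 ≈ 2.8462, so f = (1/2)^(37/13) ≈ 0.139066.
Cmin,ss = (D/Vd)·f/(1−f), so D = Cmin,ss·Vd·(1−f)/f.
D = 13 × 40 × (1−f)/f ≈ 13 × 40 × 6.19083 ≈ 3219.23 mg.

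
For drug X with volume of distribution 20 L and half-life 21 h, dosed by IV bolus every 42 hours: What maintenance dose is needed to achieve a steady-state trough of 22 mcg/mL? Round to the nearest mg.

1320 mg

τ/t½ = 42/21 ≈ 2, so f = (1/2)^(42/21) ≈ 0.250000.
Cmin,ss = (D/Vd)·f/(1−f), so D = Cmin,ss·Vd·(1−f)/f.
D = 22 × 20 × (1−f)/f ≈ 22 × 20 × 3.00000 ≈ 1320.00 mg.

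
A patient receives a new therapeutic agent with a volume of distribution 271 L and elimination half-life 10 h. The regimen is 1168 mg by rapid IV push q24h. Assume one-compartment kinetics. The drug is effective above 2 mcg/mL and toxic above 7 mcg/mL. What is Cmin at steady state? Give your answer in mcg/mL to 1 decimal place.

1.0 mcg/mL

Over one 24-h interval, 24/10 ≈ 2.4 half-lives elapse, leaving f ≈ 0.1895 of each dose.
At steady state, accumulation factor R = 1/(1 − e^(−kτ)) ≈ 1.2338.
Single-dose peak C₀ = D/Vd = 1168/271 ≈ 4.310 mcg/mL.
Cmax,ss = C₀/(1 − f) ≈ 4.310/0.8105 ≈ 5.318 mcg/mL.
One interval later, Cmin,ss = Cmax,ss·e^(−kτ) ≈ 5.318 × 0.1895 ≈ 1.008 mcg/mL.
Trough 1.0 mcg/mL vs MEC 2 mcg/mL: subtherapeutic.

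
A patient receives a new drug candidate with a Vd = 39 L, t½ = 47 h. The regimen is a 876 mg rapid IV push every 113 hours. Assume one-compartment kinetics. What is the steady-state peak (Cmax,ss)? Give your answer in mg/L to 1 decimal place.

27.7 mg/L

Over one 113-h interval, 113/47 ≈ 2.4043 half-lives elapse, leaving f ≈ 0.1889 of each dose.
At steady state, accumulation factor R = 1/(1 − e^(−kτ)) ≈ 1.2329.
Single-dose peak C₀ = D/Vd = 876/39 ≈ 22.462 mg/L.
Steady-state peak Cmax,ss = C₀·R ≈ 22.462 × 1.2329 ≈ 27.693 mg/L.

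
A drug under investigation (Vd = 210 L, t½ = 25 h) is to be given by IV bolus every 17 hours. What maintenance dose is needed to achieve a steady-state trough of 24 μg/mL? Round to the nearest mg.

τ/t½ = 17/25 ≈ 0.68, so f = (1/2)^(17/25) ≈ 0.624165.
Cmin,ss = (D/Vd)·f/(1−f), so D = Cmin,ss·Vd·(1−f)/f.
D = 24 × 210 × (1−f)/f ≈ 24 × 210 × 0.60214 ≈ 3034.79 mg.

3035 mg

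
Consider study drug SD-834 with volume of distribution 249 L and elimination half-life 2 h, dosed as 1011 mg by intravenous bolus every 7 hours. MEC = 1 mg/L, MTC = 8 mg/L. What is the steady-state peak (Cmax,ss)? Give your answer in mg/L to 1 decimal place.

4.5 mg/L

Over one 7-h interval, 7/2 ≈ 3.5 half-lives elapse, leaving f ≈ 0.0884 of each dose.
At steady state, accumulation factor R = 1/(1 − e^(−kτ)) ≈ 1.0970.
Each bolus raises the concentration by D/Vd = 1011/249 ≈ 4.060 mg/L.
Steady-state peak Cmax,ss = C₀·R ≈ 4.060 × 1.0970 ≈ 4.454 mg/L.
Peak 4.5 mg/L vs MTC 8 mg/L: below toxic threshold.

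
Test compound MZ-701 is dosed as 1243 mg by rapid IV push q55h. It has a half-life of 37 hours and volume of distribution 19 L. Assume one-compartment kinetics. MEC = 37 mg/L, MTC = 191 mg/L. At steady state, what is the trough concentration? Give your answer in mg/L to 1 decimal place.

k = ln2/t½ = ln2/37 ≈ 0.018734 h⁻¹; fraction remaining f = e^(−kτ) = e^(−0.018734×55) ≈ 0.3569.
At steady state, accumulation factor R = 1/(1 − e^(−kτ)) ≈ 1.5550.
Single-dose peak C₀ = D/Vd = 1243/19 ≈ 65.421 mg/L.
Cmax,ss = C₀/(1 − f) ≈ 65.421/0.6431 ≈ 101.728 mg/L.
Steady-state trough Cmin,ss = Cmax,ss·f ≈ 101.728 × 0.3569 ≈ 36.307 mg/L.
Trough 36.3 mg/L vs MEC 37 mg/L: subtherapeutic.

36.3 mg/L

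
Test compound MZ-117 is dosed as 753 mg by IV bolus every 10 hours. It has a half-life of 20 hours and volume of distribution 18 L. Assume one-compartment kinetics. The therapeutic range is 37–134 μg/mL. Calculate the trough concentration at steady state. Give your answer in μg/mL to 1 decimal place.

k = ln2/t½ = ln2/20 ≈ 0.034657 h⁻¹; fraction remaining f = e^(−kτ) = e^(−0.034657×10) ≈ 0.7071.
At steady state, accumulation factor R = 1/(1 − e^(−kτ)) ≈ 3.4141.
Each bolus raises the concentration by D/Vd = 753/18 ≈ 41.833 μg/mL.
Steady-state peak Cmax,ss = C₀·R ≈ 41.833 × 3.4141 ≈ 142.822 μg/mL.
One interval later, Cmin,ss = Cmax,ss·e^(−kτ) ≈ 142.822 × 0.7071 ≈ 100.989 μg/mL.
Trough 101.0 μg/mL vs MEC 37 μg/mL: adequate.

101.0 μg/mL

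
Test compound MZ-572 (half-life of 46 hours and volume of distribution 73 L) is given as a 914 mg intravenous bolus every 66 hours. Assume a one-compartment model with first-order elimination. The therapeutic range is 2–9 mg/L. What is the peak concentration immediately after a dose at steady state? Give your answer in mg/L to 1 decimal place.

τ/t½ = 66/46 ≈ 1.4348, so fraction remaining f = (1/2)^(66/46) ≈ 0.3699.
Accumulation ratio R = 1/(1 − f) ≈ 1/0.6301 ≈ 1.5870.
Each bolus raises the concentration by D/Vd = 914/73 ≈ 12.521 mg/L.
Cmax,ss = C₀/(1 − f) ≈ 12.521/0.6301 ≈ 19.871 mg/L.
Peak 19.9 mg/L vs MTC 9 mg/L: exceeds toxic threshold.

19.9 mg/L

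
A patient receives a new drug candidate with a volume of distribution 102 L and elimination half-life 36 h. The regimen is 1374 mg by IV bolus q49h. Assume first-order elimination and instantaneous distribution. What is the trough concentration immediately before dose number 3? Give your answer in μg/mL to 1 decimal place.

f = (1/2)^(τ/t½) = (1/2)^(49/36) ≈ 0.3893.
C₀ = D/Vd = 1374/102 ≈ 13.471 μg/mL.
Before the 3rd dose, 2 doses have been given. Superposition: Cmin = C₀·(f + f²).
≈ 13.471 × (0.3893 + 0.1516) ≈ 13.471 × 0.5409 ≈ 7.286 μg/mL.

7.3 μg/mL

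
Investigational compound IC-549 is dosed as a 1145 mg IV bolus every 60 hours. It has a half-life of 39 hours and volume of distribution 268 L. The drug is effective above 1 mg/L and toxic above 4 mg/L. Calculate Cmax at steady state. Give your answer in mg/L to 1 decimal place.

6.5 mg/L

k = ln2/t½ = ln2/39 ≈ 0.017773 h⁻¹; fraction remaining f = e^(−kτ) = e^(−0.017773×60) ≈ 0.3443.
At steady state, accumulation factor R = 1/(1 − e^(−kτ)) ≈ 1.5251.
Each bolus raises the concentration by D/Vd = 1145/268 ≈ 4.272 mg/L.
Cmax,ss = C₀/(1 − f) ≈ 4.272/0.6557 ≈ 6.515 mg/L.
Peak 6.5 mg/L vs MTC 4 mg/L: exceeds toxic threshold.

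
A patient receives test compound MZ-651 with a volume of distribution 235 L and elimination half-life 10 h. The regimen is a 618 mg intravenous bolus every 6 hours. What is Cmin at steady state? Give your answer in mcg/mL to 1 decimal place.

k = ln2/t½ = ln2/10 ≈ 0.069315 h⁻¹; fraction remaining f = e^(−kτ) = e^(−0.069315×6) ≈ 0.6598.
Accumulation ratio R = 1/(1 − f) ≈ 1/0.3402 ≈ 2.9394.
Each bolus raises the concentration by D/Vd = 618/235 ≈ 2.630 mcg/mL.
Steady-state peak Cmax,ss = C₀·R ≈ 2.630 × 2.9394 ≈ 7.731 mcg/mL.
Steady-state trough Cmin,ss = Cmax,ss·f ≈ 7.731 × 0.6598 ≈ 5.101 mcg/mL.

5.1 mcg/mL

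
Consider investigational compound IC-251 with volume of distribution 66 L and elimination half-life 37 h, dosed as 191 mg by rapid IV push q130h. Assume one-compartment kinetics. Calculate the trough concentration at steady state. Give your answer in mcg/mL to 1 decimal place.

0.3 mcg/mL

Over one 130-h interval, 130/37 ≈ 3.5135 half-lives elapse, leaving f ≈ 0.0876 of each dose.
Each bolus raises the concentration by D/Vd = 191/66 ≈ 2.894 mcg/mL.
Steady-state trough Cmin,ss = C₀·f/(1−f) ≈ 2.894 × 0.0876/0.9124 ≈ 0.278 mcg/mL.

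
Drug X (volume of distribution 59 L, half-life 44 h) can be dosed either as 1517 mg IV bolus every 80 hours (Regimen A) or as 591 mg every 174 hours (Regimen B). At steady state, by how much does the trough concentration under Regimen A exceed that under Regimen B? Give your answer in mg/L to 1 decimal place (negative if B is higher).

9.5 mg/L

Regimen A: f = (1/2)^(80/44) ≈ 0.2836; Cmin,ss = (1517/59)·f/(1−f) ≈ 10.179 mg/L.
Regimen B: f = (1/2)^(174/44) ≈ 0.0645; Cmin,ss = (591/59)·f/(1−f) ≈ 0.691 mg/L.
Difference ≈ 10.179 − 0.691 ≈ 9.488 mg/L.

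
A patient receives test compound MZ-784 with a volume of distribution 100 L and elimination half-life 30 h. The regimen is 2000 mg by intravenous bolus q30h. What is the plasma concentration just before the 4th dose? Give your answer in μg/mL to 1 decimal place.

f = (1/2)^(τ/t½) = (1/2)^(30/30) ≈ 0.5000.
C₀ = D/Vd = 2000/100 ≈ 20.000 μg/mL.
Before the 4th dose, 3 doses have been given. Superposition: Cmin = C₀·(f + f² + … + f^3).
≈ 20.000 × (0.5000 + 0.2500 + 0.1250) ≈ 20.000 × 0.8750 ≈ 17.500 μg/mL.

17.5 μg/mL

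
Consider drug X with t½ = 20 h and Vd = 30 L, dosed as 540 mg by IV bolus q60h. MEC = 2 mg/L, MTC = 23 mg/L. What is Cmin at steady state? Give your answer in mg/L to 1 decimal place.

2.6 mg/L

τ = 60 h = 3 half-lives, so f = (1/2)^3 = 0.125.
Accumulation ratio R = 1/(1 − f) = 1/0.875 = 8/7.
Single-dose peak C₀ = D/Vd = 540/30 = 18 mg/L.
Steady-state peak Cmax,ss = C₀·R = 18 × 8/7 ≈ 20.571 mg/L.
Steady-state trough Cmin,ss = Cmax,ss·f ≈ 20.571 × 0.125 ≈ 2.571 mg/L.
Trough 2.6 mg/L vs MEC 2 mg/L: adequate.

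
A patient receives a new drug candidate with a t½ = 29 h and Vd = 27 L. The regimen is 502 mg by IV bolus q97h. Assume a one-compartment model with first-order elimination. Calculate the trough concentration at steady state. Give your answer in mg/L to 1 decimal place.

k = ln2/t½ = ln2/29 ≈ 0.023902 h⁻¹; fraction remaining f = e^(−kτ) = e^(−0.023902×97) ≈ 0.0984.
Accumulation ratio R = 1/(1 − f) ≈ 1/0.9016 ≈ 1.1091.
Each bolus raises the concentration by D/Vd = 502/27 ≈ 18.593 mg/L.
Cmax,ss = C₀/(1 − f) ≈ 18.593/0.9016 ≈ 20.622 mg/L.
Steady-state trough Cmin,ss = Cmax,ss·f ≈ 20.622 × 0.0984 ≈ 2.029 mg/L.

2.0 mg/L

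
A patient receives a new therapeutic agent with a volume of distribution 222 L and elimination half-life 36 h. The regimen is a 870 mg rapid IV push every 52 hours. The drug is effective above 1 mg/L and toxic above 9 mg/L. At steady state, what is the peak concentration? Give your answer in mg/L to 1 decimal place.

6.2 mg/L

k = ln2/t½ = ln2/36 ≈ 0.019254 h⁻¹; fraction remaining f = e^(−kτ) = e^(−0.019254×52) ≈ 0.3674.
Accumulation ratio R = 1/(1 − f) ≈ 1/0.6326 ≈ 1.5808.
Single-dose peak C₀ = D/Vd = 870/222 ≈ 3.919 mg/L.
Steady-state peak Cmax,ss = C₀·R ≈ 3.919 × 1.5808 ≈ 6.195 mg/L.
Peak 6.2 mg/L vs MTC 9 mg/L: below toxic threshold.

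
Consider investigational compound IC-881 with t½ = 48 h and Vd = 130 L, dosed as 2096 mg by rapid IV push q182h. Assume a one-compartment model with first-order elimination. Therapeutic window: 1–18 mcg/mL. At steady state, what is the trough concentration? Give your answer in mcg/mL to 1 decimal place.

1.3 mcg/mL

k = ln2/t½ = ln2/48 ≈ 0.014441 h⁻¹; fraction remaining f = e^(−kτ) = e^(−0.014441×182) ≈ 0.0722.
Accumulation ratio R = 1/(1 − f) ≈ 1/0.9278 ≈ 1.0778.
Each bolus raises the concentration by D/Vd = 2096/130 ≈ 16.123 mcg/mL.
Cmax,ss = C₀/(1 − f) ≈ 16.123/0.9278 ≈ 17.378 mcg/mL.
Steady-state trough Cmin,ss = Cmax,ss·f ≈ 17.378 × 0.0722 ≈ 1.255 mcg/mL.
Trough 1.3 mcg/mL vs MEC 1 mcg/mL: adequate.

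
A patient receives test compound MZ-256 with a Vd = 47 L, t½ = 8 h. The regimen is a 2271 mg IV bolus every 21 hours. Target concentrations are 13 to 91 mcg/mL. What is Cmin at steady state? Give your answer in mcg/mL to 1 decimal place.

9.3 mcg/mL

τ/t½ = 21/8 ≈ 2.625, so fraction remaining f = (1/2)^(21/8) ≈ 0.1621.
At steady state, accumulation factor R = 1/(1 − e^(−kτ)) ≈ 1.1935.
Each bolus raises the concentration by D/Vd = 2271/47 ≈ 48.319 mcg/mL.
Cmax,ss = C₀/(1 − f) ≈ 48.319/0.8379 ≈ 57.667 mcg/mL.
One interval later, Cmin,ss = Cmax,ss·e^(−kτ) ≈ 57.667 × 0.1621 ≈ 9.348 mcg/mL.
Trough 9.3 mcg/mL vs MEC 13 mcg/mL: subtherapeutic.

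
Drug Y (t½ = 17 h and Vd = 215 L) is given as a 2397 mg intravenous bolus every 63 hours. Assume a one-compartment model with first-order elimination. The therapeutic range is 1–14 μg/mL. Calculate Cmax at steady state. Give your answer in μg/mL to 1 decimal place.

k = ln2/t½ = ln2/17 ≈ 0.040773 h⁻¹; fraction remaining f = e^(−kτ) = e^(−0.040773×63) ≈ 0.0766.
Accumulation ratio R = 1/(1 − f) ≈ 1/0.9234 ≈ 1.0830.
Single-dose peak C₀ = D/Vd = 2397/215 ≈ 11.149 μg/mL.
Steady-state peak Cmax,ss = C₀·R ≈ 11.149 × 1.0830 ≈ 12.074 μg/mL.
Peak 12.1 μg/mL vs MTC 14 μg/mL: below toxic threshold.

12.1 μg/mL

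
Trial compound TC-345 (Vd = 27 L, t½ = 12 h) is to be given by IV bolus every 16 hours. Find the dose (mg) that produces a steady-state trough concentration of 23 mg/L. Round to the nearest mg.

944 mg

τ/t½ = 16/12 ≈ 1.3333, so f = (1/2)^(16/12) ≈ 0.396850.
Cmin,ss = (D/Vd)·f/(1−f), so D = Cmin,ss·Vd·(1−f)/f.
D = 23 × 27 × (1−f)/f ≈ 23 × 27 × 1.51984 ≈ 943.82 mg.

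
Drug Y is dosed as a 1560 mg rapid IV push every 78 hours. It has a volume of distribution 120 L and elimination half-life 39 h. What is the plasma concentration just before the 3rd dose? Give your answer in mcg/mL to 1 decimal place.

4.1 mcg/mL

f = (1/2)^(τ/t½) = (1/2)^(78/39) ≈ 0.2500.
C₀ = D/Vd = 1560/120 ≈ 13.000 mcg/mL.
Before the 3rd dose, 2 doses have been given. Superposition: Cmin = C₀·(f + f²).
≈ 13.000 × (0.2500 + 0.0625) ≈ 13.000 × 0.3125 ≈ 4.062 mcg/mL.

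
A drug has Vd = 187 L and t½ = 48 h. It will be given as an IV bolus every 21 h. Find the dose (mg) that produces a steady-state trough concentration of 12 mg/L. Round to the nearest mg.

τ/t½ = 21/48 ≈ 0.4375, so f = (1/2)^(21/48) ≈ 0.738413.
Cmin,ss = (D/Vd)·f/(1−f), so D = Cmin,ss·Vd·(1−f)/f.
D = 12 × 187 × (1−f)/f ≈ 12 × 187 × 0.35426 ≈ 794.96 mg.

795 mg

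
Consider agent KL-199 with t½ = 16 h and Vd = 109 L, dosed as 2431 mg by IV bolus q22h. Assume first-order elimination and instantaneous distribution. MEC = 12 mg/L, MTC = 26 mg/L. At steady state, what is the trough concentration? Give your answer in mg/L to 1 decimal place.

Over one 22-h interval, 22/16 ≈ 1.375 half-lives elapse, leaving f ≈ 0.3856 of each dose.
Accumulation ratio R = 1/(1 − f) ≈ 1/0.6144 ≈ 1.6276.
Each bolus raises the concentration by D/Vd = 2431/109 ≈ 22.303 mg/L.
Cmax,ss = C₀/(1 − f) ≈ 22.303/0.6144 ≈ 36.300 mg/L.
One interval later, Cmin,ss = Cmax,ss·e^(−kτ) ≈ 36.300 × 0.3856 ≈ 13.997 mg/L.
Trough 14.0 mg/L vs MEC 12 mg/L: adequate.

14.0 mg/L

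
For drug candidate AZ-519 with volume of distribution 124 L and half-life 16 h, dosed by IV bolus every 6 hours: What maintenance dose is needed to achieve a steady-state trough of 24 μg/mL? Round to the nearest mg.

883 mg

τ/t½ = 6/16 ≈ 0.375, so f = (1/2)^(6/16) ≈ 0.771105.
Cmin,ss = (D/Vd)·f/(1−f), so D = Cmin,ss·Vd·(1−f)/f.
D = 24 × 124 × (1−f)/f ≈ 24 × 124 × 0.29684 ≈ 883.40 mg.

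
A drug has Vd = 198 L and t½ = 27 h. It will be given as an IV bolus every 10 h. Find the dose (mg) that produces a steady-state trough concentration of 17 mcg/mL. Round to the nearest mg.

τ/t½ = 10/27 ≈ 0.37037, so f = (1/2)^(10/27) ≈ 0.773584.
Cmin,ss = (D/Vd)·f/(1−f), so D = Cmin,ss·Vd·(1−f)/f.
D = 17 × 198 × (1−f)/f ≈ 17 × 198 × 0.29268 ≈ 985.16 mg.

985 mg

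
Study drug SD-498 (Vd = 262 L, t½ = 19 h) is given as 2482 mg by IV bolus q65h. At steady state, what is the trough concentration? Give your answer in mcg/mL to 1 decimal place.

1.0 mcg/mL

k = ln2/t½ = ln2/19 ≈ 0.036481 h⁻¹; fraction remaining f = e^(−kτ) = e^(−0.036481×65) ≈ 0.0934.
At steady state, accumulation factor R = 1/(1 − e^(−kτ)) ≈ 1.1030.
Each bolus raises the concentration by D/Vd = 2482/262 ≈ 9.473 mcg/mL.
Cmax,ss = C₀/(1 − f) ≈ 9.473/0.9066 ≈ 10.449 mcg/mL.
Steady-state trough Cmin,ss = Cmax,ss·f ≈ 10.449 × 0.0934 ≈ 0.976 mcg/mL.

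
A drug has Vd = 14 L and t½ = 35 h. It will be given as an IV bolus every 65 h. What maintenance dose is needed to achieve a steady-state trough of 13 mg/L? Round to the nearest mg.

τ/t½ = 65/35 ≈ 1.8571, so f = (1/2)^(65/35) ≈ 0.276022.
Cmin,ss = (D/Vd)·f/(1−f), so D = Cmin,ss·Vd·(1−f)/f.
D = 13 × 14 × (1−f)/f ≈ 13 × 14 × 2.62290 ≈ 477.37 mg.

477 mg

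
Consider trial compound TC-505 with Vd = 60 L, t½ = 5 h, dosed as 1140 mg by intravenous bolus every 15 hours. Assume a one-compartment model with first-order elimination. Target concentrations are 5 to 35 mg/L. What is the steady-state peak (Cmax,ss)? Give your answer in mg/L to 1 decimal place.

21.7 mg/L

τ = 15 h = 3 half-lives, so f = (1/2)^3 = 0.125.
Accumulation ratio R = 1/(1 − f) = 1/0.875 = 8/7.
Single-dose peak C₀ = D/Vd = 1140/60 = 19 mg/L.
Steady-state peak Cmax,ss = C₀·R = 19 × 8/7 ≈ 21.714 mg/L.
Peak 21.7 mg/L vs MTC 35 mg/L: below toxic threshold.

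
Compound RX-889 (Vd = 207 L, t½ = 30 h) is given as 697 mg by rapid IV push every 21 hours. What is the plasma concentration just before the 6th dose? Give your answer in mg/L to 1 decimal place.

4.9 mg/L

f = (1/2)^(τ/t½) = (1/2)^(21/30) ≈ 0.6156.
C₀ = D/Vd = 697/207 ≈ 3.367 mg/L.
Before the 6th dose, 5 doses have been given. Superposition: Cmin = C₀·(f + f² + … + f^5).
≈ 3.367 × (0.6156 + 0.3790 + 0.2333 + 0.1436 + 0.0884) ≈ 3.367 × 1.4599 ≈ 4.915 mg/L.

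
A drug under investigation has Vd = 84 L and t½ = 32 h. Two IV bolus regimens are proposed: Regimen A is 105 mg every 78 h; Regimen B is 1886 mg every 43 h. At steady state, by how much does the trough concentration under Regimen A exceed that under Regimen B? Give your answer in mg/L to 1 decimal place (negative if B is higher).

-14.3 mg/L

Regimen A: f = (1/2)^(78/32) ≈ 0.1846; Cmin,ss = (105/84)·f/(1−f) ≈ 0.283 mg/L.
Regimen B: f = (1/2)^(43/32) ≈ 0.3940; Cmin,ss = (1886/84)·f/(1−f) ≈ 14.598 mg/L.
Difference ≈ 0.283 − 14.598 ≈ -14.315 mg/L.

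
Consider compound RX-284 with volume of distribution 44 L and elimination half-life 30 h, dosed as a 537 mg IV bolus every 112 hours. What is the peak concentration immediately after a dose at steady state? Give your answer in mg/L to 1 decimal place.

13.2 mg/L

Over one 112-h interval, 112/30 ≈ 3.7333 half-lives elapse, leaving f ≈ 0.0752 of each dose.
At steady state, accumulation factor R = 1/(1 − e^(−kτ)) ≈ 1.0813.
Single-dose peak C₀ = D/Vd = 537/44 ≈ 12.205 mg/L.
Steady-state peak Cmax,ss = C₀·R ≈ 12.205 × 1.0813 ≈ 13.197 mg/L.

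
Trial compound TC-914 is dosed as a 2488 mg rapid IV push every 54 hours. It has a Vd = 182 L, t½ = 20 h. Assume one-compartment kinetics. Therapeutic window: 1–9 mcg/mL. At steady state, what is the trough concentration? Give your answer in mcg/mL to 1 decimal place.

Over one 54-h interval, 54/20 ≈ 2.7 half-lives elapse, leaving f ≈ 0.1539 of each dose.
At steady state, accumulation factor R = 1/(1 − e^(−kτ)) ≈ 1.1819.
Single-dose peak C₀ = D/Vd = 2488/182 ≈ 13.670 mcg/mL.
Steady-state peak Cmax,ss = C₀·R ≈ 13.670 × 1.1819 ≈ 16.157 mcg/mL.
Steady-state trough Cmin,ss = Cmax,ss·f ≈ 16.157 × 0.1539 ≈ 2.487 mcg/mL.
Trough 2.5 mcg/mL vs MEC 1 mcg/mL: adequate.

2.5 mcg/mL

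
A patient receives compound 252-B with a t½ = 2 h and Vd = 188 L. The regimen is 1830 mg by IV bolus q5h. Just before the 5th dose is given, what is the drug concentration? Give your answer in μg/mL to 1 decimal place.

2.1 μg/mL

f = (1/2)^(τ/t½) = (1/2)^(5/2) ≈ 0.1768.
C₀ = D/Vd = 1830/188 ≈ 9.734 μg/mL.
Before the 5th dose, 4 doses have been given. Superposition: Cmin = C₀·(f + f² + … + f^4).
≈ 9.734 × (0.1768 + 0.0313 + 0.0055 + 0.0010) ≈ 9.734 × 0.2146 ≈ 2.089 μg/mL.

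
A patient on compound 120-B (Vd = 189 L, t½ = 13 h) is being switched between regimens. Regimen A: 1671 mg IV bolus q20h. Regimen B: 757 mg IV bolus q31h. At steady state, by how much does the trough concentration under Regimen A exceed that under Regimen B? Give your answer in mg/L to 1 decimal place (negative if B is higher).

3.7 mg/L

Regimen A: f = (1/2)^(20/13) ≈ 0.3443; Cmin,ss = (1671/189)·f/(1−f) ≈ 4.642 mg/L.
Regimen B: f = (1/2)^(31/13) ≈ 0.1915; Cmin,ss = (757/189)·f/(1−f) ≈ 0.949 mg/L.
Difference ≈ 4.642 − 0.949 ≈ 3.693 mg/L.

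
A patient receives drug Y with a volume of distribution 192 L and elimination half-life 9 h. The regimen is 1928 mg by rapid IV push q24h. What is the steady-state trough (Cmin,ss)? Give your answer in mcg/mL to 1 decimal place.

τ/t½ = 24/9 ≈ 2.6667, so fraction remaining f = (1/2)^(24/9) ≈ 0.1575.
At steady state, accumulation factor R = 1/(1 − e^(−kτ)) ≈ 1.1869.
Single-dose peak C₀ = D/Vd = 1928/192 ≈ 10.042 mcg/mL.
Cmax,ss = C₀/(1 − f) ≈ 10.042/0.8425 ≈ 11.919 mcg/mL.
One interval later, Cmin,ss = Cmax,ss·e^(−kτ) ≈ 11.919 × 0.1575 ≈ 1.877 mcg/mL.

1.9 mcg/mL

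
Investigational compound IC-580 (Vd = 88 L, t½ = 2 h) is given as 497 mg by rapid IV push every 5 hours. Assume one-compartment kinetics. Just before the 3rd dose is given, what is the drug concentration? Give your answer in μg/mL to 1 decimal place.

f = (1/2)^(τ/t½) = (1/2)^(5/2) ≈ 0.1768.
C₀ = D/Vd = 497/88 ≈ 5.648 μg/mL.
Before the 3rd dose, 2 doses have been given. Superposition: Cmin = C₀·(f + f²).
≈ 5.648 × (0.1768 + 0.0313) ≈ 5.648 × 0.2081 ≈ 1.175 μg/mL.

1.2 μg/mL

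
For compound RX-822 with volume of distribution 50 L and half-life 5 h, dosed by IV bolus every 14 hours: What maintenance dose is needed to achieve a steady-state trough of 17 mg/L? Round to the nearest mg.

5070 mg

τ/t½ = 14/5 ≈ 2.8, so f = (1/2)^(14/5) ≈ 0.143587.
Cmin,ss = (D/Vd)·f/(1−f), so D = Cmin,ss·Vd·(1−f)/f.
D = 17 × 50 × (1−f)/f ≈ 17 × 50 × 5.96442 ≈ 5069.76 mg.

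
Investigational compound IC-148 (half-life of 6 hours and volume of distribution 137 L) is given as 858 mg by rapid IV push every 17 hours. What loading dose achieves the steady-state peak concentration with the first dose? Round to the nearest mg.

998 mg

f = (1/2)^(17/6) ≈ 0.140308; accumulation ratio R = 1/(1−f) ≈ 1.16321.
Loading dose to hit Cmax,ss on first dose: D_load = D_maint·R ≈ 858 × 1.16321 ≈ 998.03 mg.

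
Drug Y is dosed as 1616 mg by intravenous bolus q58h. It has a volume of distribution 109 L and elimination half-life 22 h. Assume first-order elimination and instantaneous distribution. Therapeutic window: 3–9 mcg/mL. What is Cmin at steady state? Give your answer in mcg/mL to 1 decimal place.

2.8 mcg/mL

τ/t½ = 58/22 ≈ 2.6364, so fraction remaining f = (1/2)^(58/22) ≈ 0.1608.
Single-dose peak C₀ = D/Vd = 1616/109 ≈ 14.826 mcg/mL.
Steady-state trough Cmin,ss = C₀·f/(1−f) ≈ 14.826 × 0.1608/0.8392 ≈ 2.841 mcg/mL.
Trough 2.8 mcg/mL vs MEC 3 mcg/mL: subtherapeutic.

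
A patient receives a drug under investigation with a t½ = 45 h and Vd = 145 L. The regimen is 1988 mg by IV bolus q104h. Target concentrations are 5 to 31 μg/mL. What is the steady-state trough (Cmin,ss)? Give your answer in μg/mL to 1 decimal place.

Over one 104-h interval, 104/45 ≈ 2.3111 half-lives elapse, leaving f ≈ 0.2015 of each dose.
Each bolus raises the concentration by D/Vd = 1988/145 ≈ 13.710 μg/mL.
Steady-state trough Cmin,ss = C₀·f/(1−f) ≈ 13.710 × 0.2015/0.7985 ≈ 3.460 μg/mL.
Trough 3.5 μg/mL vs MEC 5 μg/mL: subtherapeutic.

3.5 μg/mL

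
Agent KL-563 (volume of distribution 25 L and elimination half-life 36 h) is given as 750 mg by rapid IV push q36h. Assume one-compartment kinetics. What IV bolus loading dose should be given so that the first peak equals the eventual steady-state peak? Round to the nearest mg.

f = (1/2)^(36/36) ≈ 0.500000; accumulation ratio R = 1/(1−f) ≈ 2.00000.
Loading dose to hit Cmax,ss on first dose: D_load = D_maint·R ≈ 750 × 2.00000 ≈ 1500.00 mg.

1500 mg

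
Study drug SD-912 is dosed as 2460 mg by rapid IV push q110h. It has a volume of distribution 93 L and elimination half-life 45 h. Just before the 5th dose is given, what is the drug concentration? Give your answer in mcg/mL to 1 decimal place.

f = (1/2)^(τ/t½) = (1/2)^(110/45) ≈ 0.1837.
C₀ = D/Vd = 2460/93 ≈ 26.452 mcg/mL.
Before the 5th dose, 4 doses have been given. Superposition: Cmin = C₀·(f + f² + … + f^4).
≈ 26.452 × (0.1837 + 0.0337 + 0.0062 + 0.0011) ≈ 26.452 × 0.2247 ≈ 5.944 mcg/mL.

5.9 mcg/mL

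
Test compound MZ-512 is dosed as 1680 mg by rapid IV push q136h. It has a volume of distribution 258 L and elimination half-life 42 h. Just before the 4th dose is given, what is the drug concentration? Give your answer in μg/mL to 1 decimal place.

f = (1/2)^(τ/t½) = (1/2)^(136/42) ≈ 0.1060.
C₀ = D/Vd = 1680/258 ≈ 6.512 μg/mL.
Before the 4th dose, 3 doses have been given. Superposition: Cmin = C₀·(f + f² + … + f^3).
≈ 6.512 × (0.1060 + 0.0112 + 0.0012) ≈ 6.512 × 0.1184 ≈ 0.771 μg/mL.

0.8 μg/mL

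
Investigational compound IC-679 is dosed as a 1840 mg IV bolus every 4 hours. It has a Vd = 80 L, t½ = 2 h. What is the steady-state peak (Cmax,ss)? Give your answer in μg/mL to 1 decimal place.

τ = 4 h = 2 half-lives, so f = (1/2)^2 = 0.25.
Accumulation ratio R = 1/(1 − f) = 1/0.75 = 4/3.
Single-dose peak C₀ = D/Vd = 1840/80 = 23 μg/mL.
Steady-state peak Cmax,ss = C₀·R = 23 × 4/3 ≈ 30.667 μg/mL.

30.7 μg/mL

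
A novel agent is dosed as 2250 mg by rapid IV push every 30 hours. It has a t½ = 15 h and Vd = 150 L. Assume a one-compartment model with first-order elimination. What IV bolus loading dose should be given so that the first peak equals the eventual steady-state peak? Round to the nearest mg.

3000 mg

f = (1/2)^(30/15) ≈ 0.250000; accumulation ratio R = 1/(1−f) ≈ 1.33333.
Loading dose to hit Cmax,ss on first dose: D_load = D_maint·R ≈ 2250 × 1.33333 ≈ 2999.99 mg.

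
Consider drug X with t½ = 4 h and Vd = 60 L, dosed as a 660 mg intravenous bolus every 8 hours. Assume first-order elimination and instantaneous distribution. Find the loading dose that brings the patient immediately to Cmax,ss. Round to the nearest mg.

f = (1/2)^(8/4) ≈ 0.250000; accumulation ratio R = 1/(1−f) ≈ 1.33333.
Loading dose to hit Cmax,ss on first dose: D_load = D_maint·R ≈ 660 × 1.33333 ≈ 880.00 mg.

880 mg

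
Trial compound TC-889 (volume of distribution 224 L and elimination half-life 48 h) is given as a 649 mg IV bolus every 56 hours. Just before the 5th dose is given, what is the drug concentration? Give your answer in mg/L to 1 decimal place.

f = (1/2)^(τ/t½) = (1/2)^(56/48) ≈ 0.4454.
C₀ = D/Vd = 649/224 ≈ 2.897 mg/L.
Before the 5th dose, 4 doses have been given. Superposition: Cmin = C₀·(f + f² + … + f^4).
≈ 2.897 × (0.4454 + 0.1984 + 0.0884 + 0.0394) ≈ 2.897 × 0.7716 ≈ 2.235 mg/L.

2.2 mg/L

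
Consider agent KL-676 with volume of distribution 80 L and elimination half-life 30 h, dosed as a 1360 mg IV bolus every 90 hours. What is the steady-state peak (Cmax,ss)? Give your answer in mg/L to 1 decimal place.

19.4 mg/L

The dosing interval is 3 half-lives, so f = 2^(−3) = 0.125.
Accumulation ratio R = 1/(1 − f) = 1/0.875 = 8/7.
Single-dose peak C₀ = D/Vd = 1360/80 = 17 mg/L.
Steady-state peak Cmax,ss = C₀·R = 17 × 8/7 ≈ 19.429 mg/L.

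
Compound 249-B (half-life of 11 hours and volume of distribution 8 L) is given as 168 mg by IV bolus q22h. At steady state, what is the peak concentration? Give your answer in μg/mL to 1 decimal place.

τ = 22 h = 2 half-lives, so f = (1/2)^2 = 0.25.
At steady state, R = 1/(1 − 0.25) = 4/3.
Single-dose peak C₀ = D/Vd = 168/8 = 21 μg/mL.
Steady-state peak Cmax,ss = C₀·R = 21 × 4/3 ≈ 28.000 μg/mL.

28.0 μg/mL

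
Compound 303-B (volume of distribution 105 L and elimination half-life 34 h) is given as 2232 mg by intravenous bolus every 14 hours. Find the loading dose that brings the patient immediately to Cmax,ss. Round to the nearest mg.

8989 mg

f = (1/2)^(14/34) ≈ 0.751703; accumulation ratio R = 1/(1−f) ≈ 4.02743.
Loading dose to hit Cmax,ss on first dose: D_load = D_maint·R ≈ 2232 × 4.02743 ≈ 8989.22 mg.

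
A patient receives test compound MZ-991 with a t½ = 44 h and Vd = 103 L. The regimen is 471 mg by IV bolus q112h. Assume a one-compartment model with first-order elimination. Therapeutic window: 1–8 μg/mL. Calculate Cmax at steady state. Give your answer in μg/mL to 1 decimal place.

k = ln2/t½ = ln2/44 ≈ 0.015753 h⁻¹; fraction remaining f = e^(−kτ) = e^(−0.015753×112) ≈ 0.1713.
Accumulation ratio R = 1/(1 − f) ≈ 1/0.8287 ≈ 1.2067.
Single-dose peak C₀ = D/Vd = 471/103 ≈ 4.573 μg/mL.
Steady-state peak Cmax,ss = C₀·R ≈ 4.573 × 1.2067 ≈ 5.518 μg/mL.
Peak 5.5 μg/mL vs MTC 8 μg/mL: below toxic threshold.

5.5 μg/mL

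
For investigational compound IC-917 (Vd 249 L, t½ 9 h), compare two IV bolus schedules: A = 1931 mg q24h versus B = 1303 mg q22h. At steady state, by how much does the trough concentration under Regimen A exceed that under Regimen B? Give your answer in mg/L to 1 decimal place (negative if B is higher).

Regimen A: f = (1/2)^(24/9) ≈ 0.1575; Cmin,ss = (1931/249)·f/(1−f) ≈ 1.450 mg/L.
Regimen B: f = (1/2)^(22/9) ≈ 0.1837; Cmin,ss = (1303/249)·f/(1−f) ≈ 1.178 mg/L.
Difference ≈ 1.450 − 1.178 ≈ 0.272 mg/L.

0.3 mg/L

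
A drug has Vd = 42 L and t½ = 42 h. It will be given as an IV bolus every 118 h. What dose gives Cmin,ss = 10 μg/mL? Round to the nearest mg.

τ/t½ = 118/42 ≈ 2.8095, so f = (1/2)^(118/42) ≈ 0.142643.
Cmin,ss = (D/Vd)·f/(1−f), so D = Cmin,ss·Vd·(1−f)/f.
D = 10 × 42 × (1−f)/f ≈ 10 × 42 × 6.01051 ≈ 2524.41 mg.

2524 mg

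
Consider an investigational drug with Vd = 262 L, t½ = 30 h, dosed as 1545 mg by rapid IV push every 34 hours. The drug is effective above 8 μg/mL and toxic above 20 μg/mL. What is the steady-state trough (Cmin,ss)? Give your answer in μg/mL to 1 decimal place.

τ/t½ = 34/30 ≈ 1.1333, so fraction remaining f = (1/2)^(34/30) ≈ 0.4559.
Each bolus raises the concentration by D/Vd = 1545/262 ≈ 5.897 μg/mL.
Steady-state trough Cmin,ss = C₀·f/(1−f) ≈ 5.897 × 0.4559/0.5441 ≈ 4.941 μg/mL.
Trough 4.9 μg/mL vs MEC 8 μg/mL: subtherapeutic.

4.9 μg/mL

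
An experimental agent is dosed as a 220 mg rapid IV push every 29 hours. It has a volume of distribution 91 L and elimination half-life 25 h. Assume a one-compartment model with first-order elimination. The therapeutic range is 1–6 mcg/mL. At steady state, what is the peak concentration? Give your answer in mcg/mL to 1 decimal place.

4.4 mcg/mL

τ/t½ = 29/25 ≈ 1.16, so fraction remaining f = (1/2)^(29/25) ≈ 0.4475.
Accumulation ratio R = 1/(1 − f) ≈ 1/0.5525 ≈ 1.8100.
Each bolus raises the concentration by D/Vd = 220/91 ≈ 2.418 mcg/mL.
Steady-state peak Cmax,ss = C₀·R ≈ 2.418 × 1.8100 ≈ 4.377 mcg/mL.
Peak 4.4 mcg/mL vs MTC 6 mcg/mL: below toxic threshold.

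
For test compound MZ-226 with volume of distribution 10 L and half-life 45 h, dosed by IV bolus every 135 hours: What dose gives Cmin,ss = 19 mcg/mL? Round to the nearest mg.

1330 mg

τ/t½ = 135/45 ≈ 3, so f = (1/2)^(135/45) ≈ 0.125000.
Cmin,ss = (D/Vd)·f/(1−f), so D = Cmin,ss·Vd·(1−f)/f.
D = 19 × 10 × (1−f)/f ≈ 19 × 10 × 7.00000 ≈ 1330.00 mg.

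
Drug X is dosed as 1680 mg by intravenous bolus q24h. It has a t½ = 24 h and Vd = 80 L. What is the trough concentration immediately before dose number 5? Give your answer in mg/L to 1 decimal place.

f = (1/2)^(τ/t½) = (1/2)^(24/24) ≈ 0.5000.
C₀ = D/Vd = 1680/80 ≈ 21.000 mg/L.
Before the 5th dose, 4 doses have been given. Superposition: Cmin = C₀·(f + f² + … + f^4).
≈ 21.000 × (0.5000 + 0.2500 + 0.1250 + 0.0625) ≈ 21.000 × 0.9375 ≈ 19.688 mg/L.

19.7 mg/L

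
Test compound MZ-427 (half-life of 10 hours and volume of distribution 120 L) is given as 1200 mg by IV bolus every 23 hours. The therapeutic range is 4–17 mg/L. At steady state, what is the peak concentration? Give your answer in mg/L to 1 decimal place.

12.5 mg/L

τ/t½ = 23/10 ≈ 2.3, so fraction remaining f = (1/2)^(23/10) ≈ 0.2031.
At steady state, accumulation factor R = 1/(1 − e^(−kτ)) ≈ 1.2549.
Single-dose peak C₀ = D/Vd = 1200/120 ≈ 10.000 mg/L.
Cmax,ss = C₀/(1 − f) ≈ 10.000/0.7969 ≈ 12.549 mg/L.
Peak 12.5 mg/L vs MTC 17 mg/L: below toxic threshold.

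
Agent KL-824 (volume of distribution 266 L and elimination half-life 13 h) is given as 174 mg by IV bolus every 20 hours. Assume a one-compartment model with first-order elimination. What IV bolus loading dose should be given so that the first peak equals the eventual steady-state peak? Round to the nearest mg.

265 mg

f = (1/2)^(20/13) ≈ 0.344252; accumulation ratio R = 1/(1−f) ≈ 1.52498.
Loading dose to hit Cmax,ss on first dose: D_load = D_maint·R ≈ 174 × 1.52498 ≈ 265.35 mg.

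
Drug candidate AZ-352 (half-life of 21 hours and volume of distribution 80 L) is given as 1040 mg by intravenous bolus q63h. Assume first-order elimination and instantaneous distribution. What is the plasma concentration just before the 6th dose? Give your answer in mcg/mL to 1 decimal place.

1.9 mcg/mL

f = (1/2)^(τ/t½) = (1/2)^(63/21) ≈ 0.1250.
C₀ = D/Vd = 1040/80 ≈ 13.000 mcg/mL.
Before the 6th dose, 5 doses have been given. Superposition: Cmin = C₀·(f + f² + … + f^5).
≈ 13.000 × (0.1250 + 0.0156 + 0.0020 + 0.0002 + 0.0000) ≈ 13.000 × 0.1428 ≈ 1.856 mcg/mL.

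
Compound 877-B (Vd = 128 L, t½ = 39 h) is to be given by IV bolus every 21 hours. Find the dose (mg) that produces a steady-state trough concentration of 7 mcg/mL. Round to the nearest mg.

τ/t½ = 21/39 ≈ 0.53846, so f = (1/2)^(21/39) ≈ 0.688505.
Cmin,ss = (D/Vd)·f/(1−f), so D = Cmin,ss·Vd·(1−f)/f.
D = 7 × 128 × (1−f)/f ≈ 7 × 128 × 0.45242 ≈ 405.37 mg.

405 mg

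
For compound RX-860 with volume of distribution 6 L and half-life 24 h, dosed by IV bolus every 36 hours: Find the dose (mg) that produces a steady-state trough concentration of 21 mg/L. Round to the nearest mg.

τ/t½ = 36/24 ≈ 1.5, so f = (1/2)^(36/24) ≈ 0.353553.
Cmin,ss = (D/Vd)·f/(1−f), so D = Cmin,ss·Vd·(1−f)/f.
D = 21 × 6 × (1−f)/f ≈ 21 × 6 × 1.82843 ≈ 230.38 mg.

230 mg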